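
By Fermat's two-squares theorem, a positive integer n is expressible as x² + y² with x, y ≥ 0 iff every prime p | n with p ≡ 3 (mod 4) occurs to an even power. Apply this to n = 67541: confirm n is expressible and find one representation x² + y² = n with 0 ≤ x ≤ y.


Step 1: Factor n = 67541 = 17 · 29 · 137.
Step 2: Check the mod-4 condition on each prime factor: 17 ≡ 1 (mod 4), exponent 1; 29 ≡ 1 (mod 4), exponent 1; 137 ≡ 1 (mod 4), exponent 1.
All primes ≡ 3 (mod 4) appear to even exponent (or don't appear), so by the two-squares theorem n IS expressible as a sum of two squares.
Step 3: Build a representation. Here n = 17 · 29 · 137 is a product of primes ≡ 1 (mod 4). Each prime p ≡ 1 (mod 4) is itself a sum of two squares; find a² by testing p − a² for a perfect square:
  17: 17 − 1² = 16 = 4² ⇒ 17 = 1² + 4².
  29: 29 − 1² = 28, 29 − 2² = 25 = 5² ⇒ 29 = 2² + 5².
  137: 137 − 1² = 136, 137 − 2² = 133, 137 − 3² = 128, 137 − 4² = 121 = 11² ⇒ 137 = 4² + 11².
  Combine using the Brahmagupta–Fibonacci identity (a² + b²)(c² + d²) = (ac − bd)² + (ad + bc)² = (ac + bd)² + (ad − bc)²:
  17 · 29 = 493: from (1² + 4²)(2² + 5²), take (1·2 − 4·5, 1·5 + 4·2) = (2 − 20, 5 + 8) = (-18, 13); dropping signs (only squares matter) gives (18, 13); check 18² + 13² = 324 + 169 = 493 ✓.
  493 · 137 = 67541: from (18² + 13²)(4² + 11²), take (18·4 − 13·11, 18·11 + 13·4) = (72 − 143, 198 + 52) = (-71, 250); dropping signs (only squares matter) gives (71, 250); check 71² + 250² = 5041 + 62500 = 67541 ✓.
Step 4: Order so x ≤ y and verify: 71² + 250² = 5041 + 62500 = 67541 = n. ✓

n = 67541 = 71² + 250² (one valid representation with x ≤ y).


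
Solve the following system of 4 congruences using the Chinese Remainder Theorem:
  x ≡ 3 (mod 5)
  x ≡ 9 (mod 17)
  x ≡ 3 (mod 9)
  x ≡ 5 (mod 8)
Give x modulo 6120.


Product of moduli M = 5 · 17 · 9 · 8 = 6120.
Merge one congruence at a time:
  Start: x ≡ 3 (mod 5).
  Combine with x ≡ 9 (mod 17); new modulus lcm = 85.
    Write x = 3 + 5·t and substitute into x ≡ 9 (mod 17): 5·t ≡ 9 − 3 = 6 (mod 17).
    The inverse of 5 mod 17 is 7 (since 5·7 = 35 = 2·17 + 1), so t ≡ 7·6 = 42 ≡ 8 (mod 17).
    Then x = 3 + 5·8 = 43, valid modulo lcm(5, 17) = 85: x ≡ 43 (mod 85).
  Combine with x ≡ 3 (mod 9); new modulus lcm = 765.
    Write x = 43 + 85·t and substitute into x ≡ 3 (mod 9): 85·t ≡ 3 − 43 = -40 (mod 9).
    Reduce coefficients mod 9: 4·t ≡ 5 (mod 9).
    The inverse of 4 mod 9 is 7 (since 4·7 = 28 = 3·9 + 1), so t ≡ 7·5 = 35 ≡ 8 (mod 9).
    Then x = 43 + 85·8 = 723, valid modulo lcm(85, 9) = 765: x ≡ 723 (mod 765).
  Combine with x ≡ 5 (mod 8); new modulus lcm = 6120.
    Write x = 723 + 765·t and substitute into x ≡ 5 (mod 8): 765·t ≡ 5 − 723 = -718 (mod 8).
    Reduce coefficients mod 8: 5·t ≡ 2 (mod 8).
    The inverse of 5 mod 8 is 5 (since 5·5 = 25 = 3·8 + 1), so t ≡ 5·2 = 10 ≡ 2 (mod 8).
    Then x = 723 + 765·2 = 2253, valid modulo lcm(765, 8) = 6120: x ≡ 2253 (mod 6120).
Verify against each original: 2253 mod 5 = 3, 2253 mod 17 = 9, 2253 mod 9 = 3, 2253 mod 8 = 5.

x ≡ 2253 (mod 6120).


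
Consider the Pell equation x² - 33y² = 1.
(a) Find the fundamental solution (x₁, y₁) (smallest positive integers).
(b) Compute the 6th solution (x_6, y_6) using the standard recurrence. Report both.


Step 1: Find the fundamental solution (x₁, y₁) of x² - 33y² = 1.
  Expand √33 as a continued fraction. a₀ = ⌊√33⌋ = 5; iterate m_{k+1} = d_k·a_k − m_k, d_{k+1} = (33 − m_{k+1}²)/d_k, a_{k+1} = ⌊(a₀ + m_{k+1})/d_{k+1}⌋ (starting m₀ = 0, d₀ = 1), with convergents p_k = a_k·p_{k-1} + p_{k-2}, q_k = a_k·q_{k-1} + q_{k-2} (p₋₁ = 1, q₋₁ = 0):
  k = 0: a₀ = 5; p₀/q₀ = 5/1; p₀² − 33·q₀² = 25 − 33 = -8.
  k = 1: m = 5, d = 8, a = ⌊(5 + 5)/8⌋ = 1; p/q = (1·5 + 1)/(1·1 + 0) = 6/1; p² − 33·q² = 36 − 33 = 3.
  k = 2: m = 3, d = 3, a = ⌊(5 + 3)/3⌋ = 2; p/q = (2·6 + 5)/(2·1 + 1) = 17/3; p² − 33·q² = 289 − 297 = -8.
  k = 3: m = 3, d = 8, a = ⌊(5 + 3)/8⌋ = 1; p/q = (1·17 + 6)/(1·3 + 1) = 23/4; p² − 33·q² = 529 − 528 = 1.
  The first convergent with p² − 33·q² = 1 gives the fundamental solution (x₁, y₁) = (23, 4).
Step 2: Apply the recurrence (x_{n+1}, y_{n+1}) = (x₁x_n + 33y₁y_n, x₁y_n + y₁x_n) repeatedly.
  From (x_1, y_1) = (23, 4): x_2 = 23·23 + 33·4·4 = 1057; y_2 = 23·4 + 4·23 = 184.
  From (x_2, y_2) = (1057, 184): x_3 = 23·1057 + 33·4·184 = 48599; y_3 = 23·184 + 4·1057 = 8460.
  From (x_3, y_3) = (48599, 8460): x_4 = 23·48599 + 33·4·8460 = 2234497; y_4 = 23·8460 + 4·48599 = 388976.
  From (x_4, y_4) = (2234497, 388976): x_5 = 23·2234497 + 33·4·388976 = 102738263; y_5 = 23·388976 + 4·2234497 = 17884436.
  From (x_5, y_5) = (102738263, 17884436): x_6 = 23·102738263 + 33·4·17884436 = 4723725601; y_6 = 23·17884436 + 4·102738263 = 822295080.
Step 3: Verify x_6² - 33·y_6² = 22313583553542811201 - 22313583553542811200 = 1 (should be 1). ✓

(x_1, y_1) = (23, 4); (x_6, y_6) = (4723725601, 822295080).


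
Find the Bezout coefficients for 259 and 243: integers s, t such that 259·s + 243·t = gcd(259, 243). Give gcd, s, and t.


Euclidean algorithm on (259, 243) — divide until remainder is 0:
  259 = 1 · 243 + 16
  243 = 15 · 16 + 3
  16 = 5 · 3 + 1
  3 = 3 · 1 + 0
gcd(259, 243) = 1.
Track Bezout coefficients alongside the remainders: start with r₀ = 259 = a·1 + b·0 (s = 1, t = 0) and r₁ = 243 = a·0 + b·1 (s = 0, t = 1); each new remainder r_{k+1} = r_{k-1} − q_k·r_k inherits s_{k+1} = s_{k-1} − q_k·s_k, t_{k+1} = t_{k-1} − q_k·t_k, so r_k = a·s_k + b·t_k at every step:
  q = 1: r = 16, s = 1 − 1·0 = 1, t = 0 − 1·1 = -1  (check: 259·1 + 243·(-1) = 16)
  q = 15: r = 3, s = 0 − 15·1 = -15, t = 1 − 15·(-1) = 16  (check: 259·(-15) + 243·16 = 3)
  q = 5: r = 1, s = 1 − 5·(-15) = 76, t = -1 − 5·16 = -81  (check: 259·76 + 243·(-81) = 1)
The row with r = 1 (the gcd) gives the Bezout coefficients s = 76, t = -81.
Result: 259 · (76) + 243 · (-81) = 1.

gcd(259, 243) = 1; s = 76, t = -81 (check: 259·76 + 243·(-81) = 1).


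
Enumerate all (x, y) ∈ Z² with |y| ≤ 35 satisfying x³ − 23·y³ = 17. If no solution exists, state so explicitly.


The equation is x³ - 23y³ = 17. For fixed y, x³ = 23·y³ + 17, so a solution requires the RHS to be a perfect cube.
Strategy: iterate y from -35 to 35, compute RHS = 23·y³ + 17, and check whether it is a (positive or negative) perfect cube.
Check small values of y:
  y = 0: RHS = 17 is not a perfect cube.
  y = 1: RHS = 40 is not a perfect cube.
  y = -1: RHS = -6 is not a perfect cube.
  y = 2: RHS = 201 is not a perfect cube.
  y = -2: RHS = -167 is not a perfect cube.
  y = 3: RHS = 638 is not a perfect cube.
  y = -3: RHS = -604 is not a perfect cube.
Continuing the search up to |y| = 35 finds no solutions either.
No (x, y) in the scanned range satisfies the equation.

No integer solutions with |y| ≤ 35.


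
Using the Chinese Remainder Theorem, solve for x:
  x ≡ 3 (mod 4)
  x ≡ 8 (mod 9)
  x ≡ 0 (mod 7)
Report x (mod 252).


Moduli 4, 9, 7 are pairwise coprime; by CRT there is a unique solution modulo M = 4 · 9 · 7 = 252.
Solve pairwise, accumulating the modulus:
  Start with x ≡ 3 (mod 4).
  Combine with x ≡ 8 (mod 9): since gcd(4, 9) = 1, we get a unique residue mod 36.
    Write x = 3 + 4·t and substitute into x ≡ 8 (mod 9): 4·t ≡ 8 − 3 = 5 (mod 9).
    The inverse of 4 mod 9 is 7 (since 4·7 = 28 = 3·9 + 1), so t ≡ 7·5 = 35 ≡ 8 (mod 9).
    Then x = 3 + 4·8 = 35, valid modulo lcm(4, 9) = 36: x ≡ 35 (mod 36).
  Combine with x ≡ 0 (mod 7): since gcd(36, 7) = 1, we get a unique residue mod 252.
    Write x = 35 + 36·t and substitute into x ≡ 0 (mod 7): 36·t ≡ 0 − 35 = -35 (mod 7).
    Reduce coefficients mod 7: 1·t ≡ 0 (mod 7).
    So t ≡ 0 (mod 7).
    Then x = 35 + 36·0 = 35, valid modulo lcm(36, 7) = 252: x ≡ 35 (mod 252).
Verify: 35 mod 4 = 3 ✓, 35 mod 9 = 8 ✓, 35 mod 7 = 0 ✓.

x ≡ 35 (mod 252).


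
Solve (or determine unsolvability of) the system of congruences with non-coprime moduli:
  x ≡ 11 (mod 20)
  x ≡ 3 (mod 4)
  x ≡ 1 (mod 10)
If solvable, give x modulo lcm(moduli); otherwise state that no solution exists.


Moduli 20, 4, 10 are not pairwise coprime, so CRT works modulo lcm(m_i) when all pairwise compatibility conditions hold.
Pairwise compatibility: gcd(m_i, m_j) must divide a_i - a_j for every pair.
Merge one congruence at a time:
  Start: x ≡ 11 (mod 20).
  Combine with x ≡ 3 (mod 4): gcd(20, 4) = 4; 3 - 11 = -8, which IS divisible by 4, so compatible.
    Write x = 11 + 20·t and substitute into x ≡ 3 (mod 4): 20·t ≡ 3 − 11 = -8 (mod 4).
    Divide the congruence (and modulus) by g = 4: 5·t ≡ -2 (mod 1).
    Modulo 1 every t works; take t = 0.
    Then x = 11 + 20·0 = 11, valid modulo lcm(20, 4) = 20: x ≡ 11 (mod 20).
  Combine with x ≡ 1 (mod 10): gcd(20, 10) = 10; 1 - 11 = -10, which IS divisible by 10, so compatible.
    Write x = 11 + 20·t and substitute into x ≡ 1 (mod 10): 20·t ≡ 1 − 11 = -10 (mod 10).
    Divide the congruence (and modulus) by g = 10: 2·t ≡ -1 (mod 1).
    Modulo 1 every t works; take t = 0.
    Then x = 11 + 20·0 = 11, valid modulo lcm(20, 10) = 20: x ≡ 11 (mod 20).
Verify: 11 mod 20 = 11, 11 mod 4 = 3, 11 mod 10 = 1.

x ≡ 11 (mod 20).


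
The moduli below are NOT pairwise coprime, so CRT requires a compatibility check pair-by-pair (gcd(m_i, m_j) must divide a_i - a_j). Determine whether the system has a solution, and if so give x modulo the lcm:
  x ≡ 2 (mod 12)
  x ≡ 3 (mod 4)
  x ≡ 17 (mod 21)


Moduli 12, 4, 21 are not pairwise coprime, so CRT works modulo lcm(m_i) when all pairwise compatibility conditions hold.
Pairwise compatibility: gcd(m_i, m_j) must divide a_i - a_j for every pair.
Merge one congruence at a time:
  Start: x ≡ 2 (mod 12).
  Combine with x ≡ 3 (mod 4): gcd(12, 4) = 4, and 3 - 2 = 1 is NOT divisible by 4.
    ⇒ system is inconsistent (no integer solution).

No solution (the system is inconsistent).


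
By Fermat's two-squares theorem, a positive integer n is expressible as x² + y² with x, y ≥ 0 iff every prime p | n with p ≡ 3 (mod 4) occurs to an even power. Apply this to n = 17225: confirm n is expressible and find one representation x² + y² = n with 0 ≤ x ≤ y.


Step 1: Factor n = 17225 = 5^2 · 13 · 53.
Step 2: Check the mod-4 condition on each prime factor: 5 ≡ 1 (mod 4), exponent 2; 13 ≡ 1 (mod 4), exponent 1; 53 ≡ 1 (mod 4), exponent 1.
All primes ≡ 3 (mod 4) appear to even exponent (or don't appear), so by the two-squares theorem n IS expressible as a sum of two squares.
Step 3: Build a representation. Group n = k² · m with k = 5 and m = 13 · 53 = 689 (a product of primes ≡ 1 (mod 4)); a representation of m scales to one of n via (k·x)² + (k·y)² = k²(x² + y²). Each prime p ≡ 1 (mod 4) is itself a sum of two squares; find a² by testing p − a² for a perfect square:
  13: 13 − 1² = 12, 13 − 2² = 9 = 3² ⇒ 13 = 2² + 3².
  53: 53 − 1² = 52, 53 − 2² = 49 = 7² ⇒ 53 = 2² + 7².
  Combine using the Brahmagupta–Fibonacci identity (a² + b²)(c² + d²) = (ac − bd)² + (ad + bc)² = (ac + bd)² + (ad − bc)²:
  13 · 53 = 689: from (2² + 3²)(2² + 7²), take (2·2 − 3·7, 2·7 + 3·2) = (4 − 21, 14 + 6) = (-17, 20); dropping signs (only squares matter) gives (17, 20); check 17² + 20² = 289 + 400 = 689 ✓.
  Scale by k = 5: (5·17, 5·20) = (85, 100).
Step 4: Order so x ≤ y and verify: 85² + 100² = 7225 + 10000 = 17225 = n. ✓

n = 17225 = 85² + 100² (one valid representation with x ≤ y).


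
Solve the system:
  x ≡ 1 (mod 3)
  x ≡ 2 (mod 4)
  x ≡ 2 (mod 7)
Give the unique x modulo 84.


Moduli 3, 4, 7 are pairwise coprime; by CRT there is a unique solution modulo M = 3 · 4 · 7 = 84.
Solve pairwise, accumulating the modulus:
  Start with x ≡ 1 (mod 3).
  Combine with x ≡ 2 (mod 4): since gcd(3, 4) = 1, we get a unique residue mod 12.
    Write x = 1 + 3·t and substitute into x ≡ 2 (mod 4): 3·t ≡ 2 − 1 = 1 (mod 4).
    The inverse of 3 mod 4 is 3 (since 3·3 = 9 = 2·4 + 1), so t ≡ 3·1 = 3 ≡ 3 (mod 4).
    Then x = 1 + 3·3 = 10, valid modulo lcm(3, 4) = 12: x ≡ 10 (mod 12).
  Combine with x ≡ 2 (mod 7): since gcd(12, 7) = 1, we get a unique residue mod 84.
    Write x = 10 + 12·t and substitute into x ≡ 2 (mod 7): 12·t ≡ 2 − 10 = -8 (mod 7).
    Reduce coefficients mod 7: 5·t ≡ 6 (mod 7).
    The inverse of 5 mod 7 is 3 (since 5·3 = 15 = 2·7 + 1), so t ≡ 3·6 = 18 ≡ 4 (mod 7).
    Then x = 10 + 12·4 = 58, valid modulo lcm(12, 7) = 84: x ≡ 58 (mod 84).
Verify: 58 mod 3 = 1 ✓, 58 mod 4 = 2 ✓, 58 mod 7 = 2 ✓.

x ≡ 58 (mod 84).


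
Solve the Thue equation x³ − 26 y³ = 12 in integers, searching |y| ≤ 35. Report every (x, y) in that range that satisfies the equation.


The equation is x³ - 26y³ = 12. For fixed y, x³ = 26·y³ + 12, so a solution requires the RHS to be a perfect cube.
Strategy: iterate y from -35 to 35, compute RHS = 26·y³ + 12, and check whether it is a (positive or negative) perfect cube.
Check small values of y:
  y = 0: RHS = 12 is not a perfect cube.
  y = 1: RHS = 38 is not a perfect cube.
  y = -1: RHS = -14 is not a perfect cube.
  y = 2: RHS = 220 is not a perfect cube.
  y = -2: RHS = -196 is not a perfect cube.
  y = 3: RHS = 714 is not a perfect cube.
  y = -3: RHS = -690 is not a perfect cube.
Continuing the search up to |y| = 35 finds no solutions either.
No (x, y) in the scanned range satisfies the equation.

No integer solutions with |y| ≤ 35.


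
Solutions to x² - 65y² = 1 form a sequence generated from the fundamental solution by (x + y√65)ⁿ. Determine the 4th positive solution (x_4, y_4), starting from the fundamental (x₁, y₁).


Step 1: Find the fundamental solution (x₁, y₁) of x² - 65y² = 1.
  Expand √65 as a continued fraction. a₀ = ⌊√65⌋ = 8; iterate m_{k+1} = d_k·a_k − m_k, d_{k+1} = (65 − m_{k+1}²)/d_k, a_{k+1} = ⌊(a₀ + m_{k+1})/d_{k+1}⌋ (starting m₀ = 0, d₀ = 1), with convergents p_k = a_k·p_{k-1} + p_{k-2}, q_k = a_k·q_{k-1} + q_{k-2} (p₋₁ = 1, q₋₁ = 0):
  k = 0: a₀ = 8; p₀/q₀ = 8/1; p₀² − 65·q₀² = 64 − 65 = -1.
  k = 1: m = 8, d = 1, a = ⌊(8 + 8)/1⌋ = 16; p/q = (16·8 + 1)/(16·1 + 0) = 129/16; p² − 65·q² = 16641 − 16640 = 1.
  The first convergent with p² − 65·q² = 1 gives the fundamental solution (x₁, y₁) = (129, 16).
Step 2: Apply the recurrence (x_{n+1}, y_{n+1}) = (x₁x_n + 65y₁y_n, x₁y_n + y₁x_n) repeatedly.
  From (x_1, y_1) = (129, 16): x_2 = 129·129 + 65·16·16 = 33281; y_2 = 129·16 + 16·129 = 4128.
  From (x_2, y_2) = (33281, 4128): x_3 = 129·33281 + 65·16·4128 = 8586369; y_3 = 129·4128 + 16·33281 = 1065008.
  From (x_3, y_3) = (8586369, 1065008): x_4 = 129·8586369 + 65·16·1065008 = 2215249921; y_4 = 129·1065008 + 16·8586369 = 274767936.
Step 3: Verify x_4² - 65·y_4² = 4907332212490506241 - 4907332212490506240 = 1 (should be 1). ✓

(x_1, y_1) = (129, 16); (x_4, y_4) = (2215249921, 274767936).


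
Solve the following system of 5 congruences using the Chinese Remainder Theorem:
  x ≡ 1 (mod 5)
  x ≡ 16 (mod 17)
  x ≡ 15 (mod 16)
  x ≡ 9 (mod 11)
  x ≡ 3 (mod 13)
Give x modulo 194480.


Product of moduli M = 5 · 17 · 16 · 11 · 13 = 194480.
Merge one congruence at a time:
  Start: x ≡ 1 (mod 5).
  Combine with x ≡ 16 (mod 17); new modulus lcm = 85.
    Write x = 1 + 5·t and substitute into x ≡ 16 (mod 17): 5·t ≡ 16 − 1 = 15 (mod 17).
    The inverse of 5 mod 17 is 7 (since 5·7 = 35 = 2·17 + 1), so t ≡ 7·15 = 105 ≡ 3 (mod 17).
    Then x = 1 + 5·3 = 16, valid modulo lcm(5, 17) = 85: x ≡ 16 (mod 85).
  Combine with x ≡ 15 (mod 16); new modulus lcm = 1360.
    Write x = 16 + 85·t and substitute into x ≡ 15 (mod 16): 85·t ≡ 15 − 16 = -1 (mod 16).
    Reduce coefficients mod 16: 5·t ≡ 15 (mod 16).
    The inverse of 5 mod 16 is 13 (since 5·13 = 65 = 4·16 + 1), so t ≡ 13·15 = 195 ≡ 3 (mod 16).
    Then x = 16 + 85·3 = 271, valid modulo lcm(85, 16) = 1360: x ≡ 271 (mod 1360).
  Combine with x ≡ 9 (mod 11); new modulus lcm = 14960.
    Write x = 271 + 1360·t and substitute into x ≡ 9 (mod 11): 1360·t ≡ 9 − 271 = -262 (mod 11).
    Reduce coefficients mod 11: 7·t ≡ 2 (mod 11).
    The inverse of 7 mod 11 is 8 (since 7·8 = 56 = 5·11 + 1), so t ≡ 8·2 = 16 ≡ 5 (mod 11).
    Then x = 271 + 1360·5 = 7071, valid modulo lcm(1360, 11) = 14960: x ≡ 7071 (mod 14960).
  Combine with x ≡ 3 (mod 13); new modulus lcm = 194480.
    Write x = 7071 + 14960·t and substitute into x ≡ 3 (mod 13): 14960·t ≡ 3 − 7071 = -7068 (mod 13).
    Reduce coefficients mod 13: 10·t ≡ 4 (mod 13).
    The inverse of 10 mod 13 is 4 (since 10·4 = 40 = 3·13 + 1), so t ≡ 4·4 = 16 ≡ 3 (mod 13).
    Then x = 7071 + 14960·3 = 51951, valid modulo lcm(14960, 13) = 194480: x ≡ 51951 (mod 194480).
Verify against each original: 51951 mod 5 = 1, 51951 mod 17 = 16, 51951 mod 16 = 15, 51951 mod 11 = 9, 51951 mod 13 = 3.

x ≡ 51951 (mod 194480).


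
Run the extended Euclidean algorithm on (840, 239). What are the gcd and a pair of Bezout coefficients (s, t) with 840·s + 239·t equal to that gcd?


Euclidean algorithm on (840, 239) — divide until remainder is 0:
  840 = 3 · 239 + 123
  239 = 1 · 123 + 116
  123 = 1 · 116 + 7
  116 = 16 · 7 + 4
  7 = 1 · 4 + 3
  4 = 1 · 3 + 1
  3 = 3 · 1 + 0
gcd(840, 239) = 1.
Track Bezout coefficients alongside the remainders: start with r₀ = 840 = a·1 + b·0 (s = 1, t = 0) and r₁ = 239 = a·0 + b·1 (s = 0, t = 1); each new remainder r_{k+1} = r_{k-1} − q_k·r_k inherits s_{k+1} = s_{k-1} − q_k·s_k, t_{k+1} = t_{k-1} − q_k·t_k, so r_k = a·s_k + b·t_k at every step:
  q = 3: r = 123, s = 1 − 3·0 = 1, t = 0 − 3·1 = -3  (check: 840·1 + 239·(-3) = 123)
  q = 1: r = 116, s = 0 − 1·1 = -1, t = 1 − 1·(-3) = 4  (check: 840·(-1) + 239·4 = 116)
  q = 1: r = 7, s = 1 − 1·(-1) = 2, t = -3 − 1·4 = -7  (check: 840·2 + 239·(-7) = 7)
  q = 16: r = 4, s = -1 − 16·2 = -33, t = 4 − 16·(-7) = 116  (check: 840·(-33) + 239·116 = 4)
  q = 1: r = 3, s = 2 − 1·(-33) = 35, t = -7 − 1·116 = -123  (check: 840·35 + 239·(-123) = 3)
  q = 1: r = 1, s = -33 − 1·35 = -68, t = 116 − 1·(-123) = 239  (check: 840·(-68) + 239·239 = 1)
The row with r = 1 (the gcd) gives the Bezout coefficients s = -68, t = 239.
Result: 840 · (-68) + 239 · (239) = 1.

gcd(840, 239) = 1; s = -68, t = 239 (check: 840·(-68) + 239·239 = 1).


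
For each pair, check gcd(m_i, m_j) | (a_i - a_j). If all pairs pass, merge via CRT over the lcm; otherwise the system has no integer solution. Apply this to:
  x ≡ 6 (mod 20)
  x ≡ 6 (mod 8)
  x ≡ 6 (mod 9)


Moduli 20, 8, 9 are not pairwise coprime, so CRT works modulo lcm(m_i) when all pairwise compatibility conditions hold.
Pairwise compatibility: gcd(m_i, m_j) must divide a_i - a_j for every pair.
Merge one congruence at a time:
  Start: x ≡ 6 (mod 20).
  Combine with x ≡ 6 (mod 8): gcd(20, 8) = 4; 6 - 6 = 0, which IS divisible by 4, so compatible.
    Write x = 6 + 20·t and substitute into x ≡ 6 (mod 8): 20·t ≡ 6 − 6 = 0 (mod 8).
    Divide the congruence (and modulus) by g = 4: 5·t ≡ 0 (mod 2).
    Reduce coefficients mod 2: 1·t ≡ 0 (mod 2).
    So t ≡ 0 (mod 2).
    Then x = 6 + 20·0 = 6, valid modulo lcm(20, 8) = 40: x ≡ 6 (mod 40).
  Combine with x ≡ 6 (mod 9): gcd(40, 9) = 1; 6 - 6 = 0, which IS divisible by 1, so compatible.
    Write x = 6 + 40·t and substitute into x ≡ 6 (mod 9): 40·t ≡ 6 − 6 = 0 (mod 9).
    Reduce coefficients mod 9: 4·t ≡ 0 (mod 9).
    The inverse of 4 mod 9 is 7 (since 4·7 = 28 = 3·9 + 1), so t ≡ 7·0 = 0 ≡ 0 (mod 9).
    Then x = 6 + 40·0 = 6, valid modulo lcm(40, 9) = 360: x ≡ 6 (mod 360).
Verify: 6 mod 20 = 6, 6 mod 8 = 6, 6 mod 9 = 6.

x ≡ 6 (mod 360).


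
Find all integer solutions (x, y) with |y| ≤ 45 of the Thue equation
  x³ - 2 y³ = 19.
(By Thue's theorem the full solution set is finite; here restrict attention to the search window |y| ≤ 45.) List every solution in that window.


The equation is x³ - 2y³ = 19. For fixed y, x³ = 2·y³ + 19, so a solution requires the RHS to be a perfect cube.
Strategy: iterate y from -45 to 45, compute RHS = 2·y³ + 19, and check whether it is a (positive or negative) perfect cube.
Check small values of y:
  y = 0: RHS = 19 is not a perfect cube.
  y = 1: RHS = 21 is not a perfect cube.
  y = -1: RHS = 17 is not a perfect cube.
  y = 2: RHS = 35 is not a perfect cube.
  y = -2: RHS = 3 is not a perfect cube.
  y = 3: RHS = 73 is not a perfect cube.
  y = -3: RHS = -35 is not a perfect cube.
Continuing the search up to |y| = 45 finds no solutions either.
No (x, y) in the scanned range satisfies the equation.

No integer solutions with |y| ≤ 45.


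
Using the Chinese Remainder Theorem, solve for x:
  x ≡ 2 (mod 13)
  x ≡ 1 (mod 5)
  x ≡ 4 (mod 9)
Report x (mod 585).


Moduli 13, 5, 9 are pairwise coprime; by CRT there is a unique solution modulo M = 13 · 5 · 9 = 585.
Solve pairwise, accumulating the modulus:
  Start with x ≡ 2 (mod 13).
  Combine with x ≡ 1 (mod 5): since gcd(13, 5) = 1, we get a unique residue mod 65.
    Write x = 2 + 13·t and substitute into x ≡ 1 (mod 5): 13·t ≡ 1 − 2 = -1 (mod 5).
    Reduce coefficients mod 5: 3·t ≡ 4 (mod 5).
    The inverse of 3 mod 5 is 2 (since 3·2 = 6 = 1·5 + 1), so t ≡ 2·4 = 8 ≡ 3 (mod 5).
    Then x = 2 + 13·3 = 41, valid modulo lcm(13, 5) = 65: x ≡ 41 (mod 65).
  Combine with x ≡ 4 (mod 9): since gcd(65, 9) = 1, we get a unique residue mod 585.
    Write x = 41 + 65·t and substitute into x ≡ 4 (mod 9): 65·t ≡ 4 − 41 = -37 (mod 9).
    Reduce coefficients mod 9: 2·t ≡ 8 (mod 9).
    The inverse of 2 mod 9 is 5 (since 2·5 = 10 = 1·9 + 1), so t ≡ 5·8 = 40 ≡ 4 (mod 9).
    Then x = 41 + 65·4 = 301, valid modulo lcm(65, 9) = 585: x ≡ 301 (mod 585).
Verify: 301 mod 13 = 2 ✓, 301 mod 5 = 1 ✓, 301 mod 9 = 4 ✓.

x ≡ 301 (mod 585).


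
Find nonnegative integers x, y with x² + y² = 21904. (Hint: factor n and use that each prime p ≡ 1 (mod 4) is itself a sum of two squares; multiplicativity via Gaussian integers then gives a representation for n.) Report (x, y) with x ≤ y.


Step 1: Factor n = 21904 = 2^4 · 37^2.
Step 2: Check the mod-4 condition on each prime factor: 2 = 2 (special); 37 ≡ 1 (mod 4), exponent 2.
All primes ≡ 3 (mod 4) appear to even exponent (or don't appear), so by the two-squares theorem n IS expressible as a sum of two squares.
Step 3: Build a representation. Group n = k² · m with k = 4 and m = 37 · 37 = 1369 (a product of primes ≡ 1 (mod 4)); a representation of m scales to one of n via (k·x)² + (k·y)² = k²(x² + y²). Each prime p ≡ 1 (mod 4) is itself a sum of two squares; find a² by testing p − a² for a perfect square:
  37: 37 − 1² = 36 = 6² ⇒ 37 = 1² + 6².
  Combine using the Brahmagupta–Fibonacci identity (a² + b²)(c² + d²) = (ac − bd)² + (ad + bc)² = (ac + bd)² + (ad − bc)²:
  37 · 37 = 1369: from (1² + 6²)(1² + 6²), take (1·1 − 6·6, 1·6 + 6·1) = (1 − 36, 6 + 6) = (-35, 12); dropping signs (only squares matter) gives (35, 12); check 35² + 12² = 1225 + 144 = 1369 ✓.
  Scale by k = 4: (4·35, 4·12) = (140, 48).
Step 4: Order so x ≤ y and verify: 48² + 140² = 2304 + 19600 = 21904 = n. ✓

n = 21904 = 48² + 140² (one valid representation with x ≤ y).


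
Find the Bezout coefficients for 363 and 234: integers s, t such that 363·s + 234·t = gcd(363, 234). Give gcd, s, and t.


Euclidean algorithm on (363, 234) — divide until remainder is 0:
  363 = 1 · 234 + 129
  234 = 1 · 129 + 105
  129 = 1 · 105 + 24
  105 = 4 · 24 + 9
  24 = 2 · 9 + 6
  9 = 1 · 6 + 3
  6 = 2 · 3 + 0
gcd(363, 234) = 3.
Track Bezout coefficients alongside the remainders: start with r₀ = 363 = a·1 + b·0 (s = 1, t = 0) and r₁ = 234 = a·0 + b·1 (s = 0, t = 1); each new remainder r_{k+1} = r_{k-1} − q_k·r_k inherits s_{k+1} = s_{k-1} − q_k·s_k, t_{k+1} = t_{k-1} − q_k·t_k, so r_k = a·s_k + b·t_k at every step:
  q = 1: r = 129, s = 1 − 1·0 = 1, t = 0 − 1·1 = -1  (check: 363·1 + 234·(-1) = 129)
  q = 1: r = 105, s = 0 − 1·1 = -1, t = 1 − 1·(-1) = 2  (check: 363·(-1) + 234·2 = 105)
  q = 1: r = 24, s = 1 − 1·(-1) = 2, t = -1 − 1·2 = -3  (check: 363·2 + 234·(-3) = 24)
  q = 4: r = 9, s = -1 − 4·2 = -9, t = 2 − 4·(-3) = 14  (check: 363·(-9) + 234·14 = 9)
  q = 2: r = 6, s = 2 − 2·(-9) = 20, t = -3 − 2·14 = -31  (check: 363·20 + 234·(-31) = 6)
  q = 1: r = 3, s = -9 − 1·20 = -29, t = 14 − 1·(-31) = 45  (check: 363·(-29) + 234·45 = 3)
The row with r = 3 (the gcd) gives the Bezout coefficients s = -29, t = 45.
Result: 363 · (-29) + 234 · (45) = 3.

gcd(363, 234) = 3; s = -29, t = 45 (check: 363·(-29) + 234·45 = 3).


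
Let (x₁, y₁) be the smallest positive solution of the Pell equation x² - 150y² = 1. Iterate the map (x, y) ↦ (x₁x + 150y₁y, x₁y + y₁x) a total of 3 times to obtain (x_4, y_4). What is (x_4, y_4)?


Step 1: Find the fundamental solution (x₁, y₁) of x² - 150y² = 1.
  Expand √150 as a continued fraction. a₀ = ⌊√150⌋ = 12; iterate m_{k+1} = d_k·a_k − m_k, d_{k+1} = (150 − m_{k+1}²)/d_k, a_{k+1} = ⌊(a₀ + m_{k+1})/d_{k+1}⌋ (starting m₀ = 0, d₀ = 1), with convergents p_k = a_k·p_{k-1} + p_{k-2}, q_k = a_k·q_{k-1} + q_{k-2} (p₋₁ = 1, q₋₁ = 0):
  k = 0: a₀ = 12; p₀/q₀ = 12/1; p₀² − 150·q₀² = 144 − 150 = -6.
  k = 1: m = 12, d = 6, a = ⌊(12 + 12)/6⌋ = 4; p/q = (4·12 + 1)/(4·1 + 0) = 49/4; p² − 150·q² = 2401 − 2400 = 1.
  The first convergent with p² − 150·q² = 1 gives the fundamental solution (x₁, y₁) = (49, 4).
Step 2: Apply the recurrence (x_{n+1}, y_{n+1}) = (x₁x_n + 150y₁y_n, x₁y_n + y₁x_n) repeatedly.
  From (x_1, y_1) = (49, 4): x_2 = 49·49 + 150·4·4 = 4801; y_2 = 49·4 + 4·49 = 392.
  From (x_2, y_2) = (4801, 392): x_3 = 49·4801 + 150·4·392 = 470449; y_3 = 49·392 + 4·4801 = 38412.
  From (x_3, y_3) = (470449, 38412): x_4 = 49·470449 + 150·4·38412 = 46099201; y_4 = 49·38412 + 4·470449 = 3763984.
Step 3: Verify x_4² - 150·y_4² = 2125136332838401 - 2125136332838400 = 1 (should be 1). ✓

(x_1, y_1) = (49, 4); (x_4, y_4) = (46099201, 3763984).


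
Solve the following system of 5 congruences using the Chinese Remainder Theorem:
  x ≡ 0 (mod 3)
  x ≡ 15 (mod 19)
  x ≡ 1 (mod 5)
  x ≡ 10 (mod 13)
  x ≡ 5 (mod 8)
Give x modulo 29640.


Product of moduli M = 3 · 19 · 5 · 13 · 8 = 29640.
Merge one congruence at a time:
  Start: x ≡ 0 (mod 3).
  Combine with x ≡ 15 (mod 19); new modulus lcm = 57.
    Write x = 0 + 3·t and substitute into x ≡ 15 (mod 19): 3·t ≡ 15 − 0 = 15 (mod 19).
    The inverse of 3 mod 19 is 13 (since 3·13 = 39 = 2·19 + 1), so t ≡ 13·15 = 195 ≡ 5 (mod 19).
    Then x = 0 + 3·5 = 15, valid modulo lcm(3, 19) = 57: x ≡ 15 (mod 57).
  Combine with x ≡ 1 (mod 5); new modulus lcm = 285.
    Write x = 15 + 57·t and substitute into x ≡ 1 (mod 5): 57·t ≡ 1 − 15 = -14 (mod 5).
    Reduce coefficients mod 5: 2·t ≡ 1 (mod 5).
    The inverse of 2 mod 5 is 3 (since 2·3 = 6 = 1·5 + 1), so t ≡ 3·1 = 3 ≡ 3 (mod 5).
    Then x = 15 + 57·3 = 186, valid modulo lcm(57, 5) = 285: x ≡ 186 (mod 285).
  Combine with x ≡ 10 (mod 13); new modulus lcm = 3705.
    Write x = 186 + 285·t and substitute into x ≡ 10 (mod 13): 285·t ≡ 10 − 186 = -176 (mod 13).
    Reduce coefficients mod 13: 12·t ≡ 6 (mod 13).
    The inverse of 12 mod 13 is 12 (since 12·12 = 144 = 11·13 + 1), so t ≡ 12·6 = 72 ≡ 7 (mod 13).
    Then x = 186 + 285·7 = 2181, valid modulo lcm(285, 13) = 3705: x ≡ 2181 (mod 3705).
  Combine with x ≡ 5 (mod 8); new modulus lcm = 29640.
    Write x = 2181 + 3705·t and substitute into x ≡ 5 (mod 8): 3705·t ≡ 5 − 2181 = -2176 (mod 8).
    Reduce coefficients mod 8: 1·t ≡ 0 (mod 8).
    So t ≡ 0 (mod 8).
    Then x = 2181 + 3705·0 = 2181, valid modulo lcm(3705, 8) = 29640: x ≡ 2181 (mod 29640).
Verify against each original: 2181 mod 3 = 0, 2181 mod 19 = 15, 2181 mod 5 = 1, 2181 mod 13 = 10, 2181 mod 8 = 5.

x ≡ 2181 (mod 29640).


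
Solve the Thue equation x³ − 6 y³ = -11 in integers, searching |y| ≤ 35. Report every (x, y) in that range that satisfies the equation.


The equation is x³ - 6y³ = -11. For fixed y, x³ = 6·y³ − 11, so a solution requires the RHS to be a perfect cube.
Strategy: iterate y from -35 to 35, compute RHS = 6·y³ − 11, and check whether it is a (positive or negative) perfect cube.
Check small values of y:
  y = 0: RHS = -11 is not a perfect cube.
  y = 1: RHS = -5 is not a perfect cube.
  y = -1: RHS = -17 is not a perfect cube.
  y = 2: RHS = 37 is not a perfect cube.
  y = -2: RHS = -59 is not a perfect cube.
  y = 3: RHS = 151 is not a perfect cube.
  y = -3: RHS = -173 is not a perfect cube.
Continuing the search up to |y| = 35 finds no solutions either.
No (x, y) in the scanned range satisfies the equation.

No integer solutions with |y| ≤ 35.


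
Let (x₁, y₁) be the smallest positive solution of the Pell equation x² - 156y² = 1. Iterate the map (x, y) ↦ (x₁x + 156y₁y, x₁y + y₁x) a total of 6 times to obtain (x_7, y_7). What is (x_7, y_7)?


Step 1: Find the fundamental solution (x₁, y₁) of x² - 156y² = 1.
  Expand √156 as a continued fraction. a₀ = ⌊√156⌋ = 12; iterate m_{k+1} = d_k·a_k − m_k, d_{k+1} = (156 − m_{k+1}²)/d_k, a_{k+1} = ⌊(a₀ + m_{k+1})/d_{k+1}⌋ (starting m₀ = 0, d₀ = 1), with convergents p_k = a_k·p_{k-1} + p_{k-2}, q_k = a_k·q_{k-1} + q_{k-2} (p₋₁ = 1, q₋₁ = 0):
  k = 0: a₀ = 12; p₀/q₀ = 12/1; p₀² − 156·q₀² = 144 − 156 = -12.
  k = 1: m = 12, d = 12, a = ⌊(12 + 12)/12⌋ = 2; p/q = (2·12 + 1)/(2·1 + 0) = 25/2; p² − 156·q² = 625 − 624 = 1.
  The first convergent with p² − 156·q² = 1 gives the fundamental solution (x₁, y₁) = (25, 2).
Step 2: Apply the recurrence (x_{n+1}, y_{n+1}) = (x₁x_n + 156y₁y_n, x₁y_n + y₁x_n) repeatedly.
  From (x_1, y_1) = (25, 2): x_2 = 25·25 + 156·2·2 = 1249; y_2 = 25·2 + 2·25 = 100.
  From (x_2, y_2) = (1249, 100): x_3 = 25·1249 + 156·2·100 = 62425; y_3 = 25·100 + 2·1249 = 4998.
  From (x_3, y_3) = (62425, 4998): x_4 = 25·62425 + 156·2·4998 = 3120001; y_4 = 25·4998 + 2·62425 = 249800.
  From (x_4, y_4) = (3120001, 249800): x_5 = 25·3120001 + 156·2·249800 = 155937625; y_5 = 25·249800 + 2·3120001 = 12485002.
  From (x_5, y_5) = (155937625, 12485002): x_6 = 25·155937625 + 156·2·12485002 = 7793761249; y_6 = 25·12485002 + 2·155937625 = 624000300.
  From (x_6, y_6) = (7793761249, 624000300): x_7 = 25·7793761249 + 156·2·624000300 = 389532124825; y_7 = 25·624000300 + 2·7793761249 = 31187529998.
Step 3: Verify x_7² - 156·y_7² = 151735276270679381280625 - 151735276270679381280624 = 1 (should be 1). ✓

(x_1, y_1) = (25, 2); (x_7, y_7) = (389532124825, 31187529998).


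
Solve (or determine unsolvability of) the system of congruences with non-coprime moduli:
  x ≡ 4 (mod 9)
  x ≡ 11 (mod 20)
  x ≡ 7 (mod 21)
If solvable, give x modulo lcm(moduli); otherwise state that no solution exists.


Moduli 9, 20, 21 are not pairwise coprime, so CRT works modulo lcm(m_i) when all pairwise compatibility conditions hold.
Pairwise compatibility: gcd(m_i, m_j) must divide a_i - a_j for every pair.
Merge one congruence at a time:
  Start: x ≡ 4 (mod 9).
  Combine with x ≡ 11 (mod 20): gcd(9, 20) = 1; 11 - 4 = 7, which IS divisible by 1, so compatible.
    Write x = 4 + 9·t and substitute into x ≡ 11 (mod 20): 9·t ≡ 11 − 4 = 7 (mod 20).
    The inverse of 9 mod 20 is 9 (since 9·9 = 81 = 4·20 + 1), so t ≡ 9·7 = 63 ≡ 3 (mod 20).
    Then x = 4 + 9·3 = 31, valid modulo lcm(9, 20) = 180: x ≡ 31 (mod 180).
  Combine with x ≡ 7 (mod 21): gcd(180, 21) = 3; 7 - 31 = -24, which IS divisible by 3, so compatible.
    Write x = 31 + 180·t and substitute into x ≡ 7 (mod 21): 180·t ≡ 7 − 31 = -24 (mod 21).
    Divide the congruence (and modulus) by g = 3: 60·t ≡ -8 (mod 7).
    Reduce coefficients mod 7: 4·t ≡ 6 (mod 7).
    The inverse of 4 mod 7 is 2 (since 4·2 = 8 = 1·7 + 1), so t ≡ 2·6 = 12 ≡ 5 (mod 7).
    Then x = 31 + 180·5 = 931, valid modulo lcm(180, 21) = 1260: x ≡ 931 (mod 1260).
Verify: 931 mod 9 = 4, 931 mod 20 = 11, 931 mod 21 = 7.

x ≡ 931 (mod 1260).


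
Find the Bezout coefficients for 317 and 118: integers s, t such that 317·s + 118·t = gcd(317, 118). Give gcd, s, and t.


Euclidean algorithm on (317, 118) — divide until remainder is 0:
  317 = 2 · 118 + 81
  118 = 1 · 81 + 37
  81 = 2 · 37 + 7
  37 = 5 · 7 + 2
  7 = 3 · 2 + 1
  2 = 2 · 1 + 0
gcd(317, 118) = 1.
Track Bezout coefficients alongside the remainders: start with r₀ = 317 = a·1 + b·0 (s = 1, t = 0) and r₁ = 118 = a·0 + b·1 (s = 0, t = 1); each new remainder r_{k+1} = r_{k-1} − q_k·r_k inherits s_{k+1} = s_{k-1} − q_k·s_k, t_{k+1} = t_{k-1} − q_k·t_k, so r_k = a·s_k + b·t_k at every step:
  q = 2: r = 81, s = 1 − 2·0 = 1, t = 0 − 2·1 = -2  (check: 317·1 + 118·(-2) = 81)
  q = 1: r = 37, s = 0 − 1·1 = -1, t = 1 − 1·(-2) = 3  (check: 317·(-1) + 118·3 = 37)
  q = 2: r = 7, s = 1 − 2·(-1) = 3, t = -2 − 2·3 = -8  (check: 317·3 + 118·(-8) = 7)
  q = 5: r = 2, s = -1 − 5·3 = -16, t = 3 − 5·(-8) = 43  (check: 317·(-16) + 118·43 = 2)
  q = 3: r = 1, s = 3 − 3·(-16) = 51, t = -8 − 3·43 = -137  (check: 317·51 + 118·(-137) = 1)
The row with r = 1 (the gcd) gives the Bezout coefficients s = 51, t = -137.
Result: 317 · (51) + 118 · (-137) = 1.

gcd(317, 118) = 1; s = 51, t = -137 (check: 317·51 + 118·(-137) = 1).


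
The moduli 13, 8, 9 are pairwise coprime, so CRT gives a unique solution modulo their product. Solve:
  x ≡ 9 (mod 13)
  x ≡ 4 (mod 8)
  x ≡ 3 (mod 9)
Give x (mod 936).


Moduli 13, 8, 9 are pairwise coprime; by CRT there is a unique solution modulo M = 13 · 8 · 9 = 936.
Solve pairwise, accumulating the modulus:
  Start with x ≡ 9 (mod 13).
  Combine with x ≡ 4 (mod 8): since gcd(13, 8) = 1, we get a unique residue mod 104.
    Write x = 9 + 13·t and substitute into x ≡ 4 (mod 8): 13·t ≡ 4 − 9 = -5 (mod 8).
    Reduce coefficients mod 8: 5·t ≡ 3 (mod 8).
    The inverse of 5 mod 8 is 5 (since 5·5 = 25 = 3·8 + 1), so t ≡ 5·3 = 15 ≡ 7 (mod 8).
    Then x = 9 + 13·7 = 100, valid modulo lcm(13, 8) = 104: x ≡ 100 (mod 104).
  Combine with x ≡ 3 (mod 9): since gcd(104, 9) = 1, we get a unique residue mod 936.
    Write x = 100 + 104·t and substitute into x ≡ 3 (mod 9): 104·t ≡ 3 − 100 = -97 (mod 9).
    Reduce coefficients mod 9: 5·t ≡ 2 (mod 9).
    The inverse of 5 mod 9 is 2 (since 5·2 = 10 = 1·9 + 1), so t ≡ 2·2 = 4 ≡ 4 (mod 9).
    Then x = 100 + 104·4 = 516, valid modulo lcm(104, 9) = 936: x ≡ 516 (mod 936).
Verify: 516 mod 13 = 9 ✓, 516 mod 8 = 4 ✓, 516 mod 9 = 3 ✓.

x ≡ 516 (mod 936).


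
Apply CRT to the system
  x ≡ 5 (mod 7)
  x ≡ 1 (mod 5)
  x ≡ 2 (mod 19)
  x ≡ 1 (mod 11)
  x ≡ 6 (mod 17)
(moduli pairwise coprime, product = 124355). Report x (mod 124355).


Product of moduli M = 7 · 5 · 19 · 11 · 17 = 124355.
Merge one congruence at a time:
  Start: x ≡ 5 (mod 7).
  Combine with x ≡ 1 (mod 5); new modulus lcm = 35.
    Write x = 5 + 7·t and substitute into x ≡ 1 (mod 5): 7·t ≡ 1 − 5 = -4 (mod 5).
    Reduce coefficients mod 5: 2·t ≡ 1 (mod 5).
    The inverse of 2 mod 5 is 3 (since 2·3 = 6 = 1·5 + 1), so t ≡ 3·1 = 3 ≡ 3 (mod 5).
    Then x = 5 + 7·3 = 26, valid modulo lcm(7, 5) = 35: x ≡ 26 (mod 35).
  Combine with x ≡ 2 (mod 19); new modulus lcm = 665.
    Write x = 26 + 35·t and substitute into x ≡ 2 (mod 19): 35·t ≡ 2 − 26 = -24 (mod 19).
    Reduce coefficients mod 19: 16·t ≡ 14 (mod 19).
    The inverse of 16 mod 19 is 6 (since 16·6 = 96 = 5·19 + 1), so t ≡ 6·14 = 84 ≡ 8 (mod 19).
    Then x = 26 + 35·8 = 306, valid modulo lcm(35, 19) = 665: x ≡ 306 (mod 665).
  Combine with x ≡ 1 (mod 11); new modulus lcm = 7315.
    Write x = 306 + 665·t and substitute into x ≡ 1 (mod 11): 665·t ≡ 1 − 306 = -305 (mod 11).
    Reduce coefficients mod 11: 5·t ≡ 3 (mod 11).
    The inverse of 5 mod 11 is 9 (since 5·9 = 45 = 4·11 + 1), so t ≡ 9·3 = 27 ≡ 5 (mod 11).
    Then x = 306 + 665·5 = 3631, valid modulo lcm(665, 11) = 7315: x ≡ 3631 (mod 7315).
  Combine with x ≡ 6 (mod 17); new modulus lcm = 124355.
    Write x = 3631 + 7315·t and substitute into x ≡ 6 (mod 17): 7315·t ≡ 6 − 3631 = -3625 (mod 17).
    Reduce coefficients mod 17: 5·t ≡ 13 (mod 17).
    The inverse of 5 mod 17 is 7 (since 5·7 = 35 = 2·17 + 1), so t ≡ 7·13 = 91 ≡ 6 (mod 17).
    Then x = 3631 + 7315·6 = 47521, valid modulo lcm(7315, 17) = 124355: x ≡ 47521 (mod 124355).
Verify against each original: 47521 mod 7 = 5, 47521 mod 5 = 1, 47521 mod 19 = 2, 47521 mod 11 = 1, 47521 mod 17 = 6.

x ≡ 47521 (mod 124355).


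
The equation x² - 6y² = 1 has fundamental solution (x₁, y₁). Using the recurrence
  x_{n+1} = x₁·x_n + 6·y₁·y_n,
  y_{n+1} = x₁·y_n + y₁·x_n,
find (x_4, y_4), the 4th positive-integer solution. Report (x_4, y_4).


Step 1: Find the fundamental solution (x₁, y₁) of x² - 6y² = 1.
  Expand √6 as a continued fraction. a₀ = ⌊√6⌋ = 2; iterate m_{k+1} = d_k·a_k − m_k, d_{k+1} = (6 − m_{k+1}²)/d_k, a_{k+1} = ⌊(a₀ + m_{k+1})/d_{k+1}⌋ (starting m₀ = 0, d₀ = 1), with convergents p_k = a_k·p_{k-1} + p_{k-2}, q_k = a_k·q_{k-1} + q_{k-2} (p₋₁ = 1, q₋₁ = 0):
  k = 0: a₀ = 2; p₀/q₀ = 2/1; p₀² − 6·q₀² = 4 − 6 = -2.
  k = 1: m = 2, d = 2, a = ⌊(2 + 2)/2⌋ = 2; p/q = (2·2 + 1)/(2·1 + 0) = 5/2; p² − 6·q² = 25 − 24 = 1.
  The first convergent with p² − 6·q² = 1 gives the fundamental solution (x₁, y₁) = (5, 2).
Step 2: Apply the recurrence (x_{n+1}, y_{n+1}) = (x₁x_n + 6y₁y_n, x₁y_n + y₁x_n) repeatedly.
  From (x_1, y_1) = (5, 2): x_2 = 5·5 + 6·2·2 = 49; y_2 = 5·2 + 2·5 = 20.
  From (x_2, y_2) = (49, 20): x_3 = 5·49 + 6·2·20 = 485; y_3 = 5·20 + 2·49 = 198.
  From (x_3, y_3) = (485, 198): x_4 = 5·485 + 6·2·198 = 4801; y_4 = 5·198 + 2·485 = 1960.
Step 3: Verify x_4² - 6·y_4² = 23049601 - 23049600 = 1 (should be 1). ✓

(x_1, y_1) = (5, 2); (x_4, y_4) = (4801, 1960).


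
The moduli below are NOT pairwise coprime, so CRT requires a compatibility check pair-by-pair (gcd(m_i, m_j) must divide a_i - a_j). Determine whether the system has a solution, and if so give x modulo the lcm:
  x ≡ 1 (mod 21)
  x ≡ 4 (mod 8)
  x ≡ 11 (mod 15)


Moduli 21, 8, 15 are not pairwise coprime, so CRT works modulo lcm(m_i) when all pairwise compatibility conditions hold.
Pairwise compatibility: gcd(m_i, m_j) must divide a_i - a_j for every pair.
Merge one congruence at a time:
  Start: x ≡ 1 (mod 21).
  Combine with x ≡ 4 (mod 8): gcd(21, 8) = 1; 4 - 1 = 3, which IS divisible by 1, so compatible.
    Write x = 1 + 21·t and substitute into x ≡ 4 (mod 8): 21·t ≡ 4 − 1 = 3 (mod 8).
    Reduce coefficients mod 8: 5·t ≡ 3 (mod 8).
    The inverse of 5 mod 8 is 5 (since 5·5 = 25 = 3·8 + 1), so t ≡ 5·3 = 15 ≡ 7 (mod 8).
    Then x = 1 + 21·7 = 148, valid modulo lcm(21, 8) = 168: x ≡ 148 (mod 168).
  Combine with x ≡ 11 (mod 15): gcd(168, 15) = 3, and 11 - 148 = -137 is NOT divisible by 3.
    ⇒ system is inconsistent (no integer solution).

No solution (the system is inconsistent).


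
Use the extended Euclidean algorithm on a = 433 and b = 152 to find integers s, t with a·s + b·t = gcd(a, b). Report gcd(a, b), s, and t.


Euclidean algorithm on (433, 152) — divide until remainder is 0:
  433 = 2 · 152 + 129
  152 = 1 · 129 + 23
  129 = 5 · 23 + 14
  23 = 1 · 14 + 9
  14 = 1 · 9 + 5
  9 = 1 · 5 + 4
  5 = 1 · 4 + 1
  4 = 4 · 1 + 0
gcd(433, 152) = 1.
Track Bezout coefficients alongside the remainders: start with r₀ = 433 = a·1 + b·0 (s = 1, t = 0) and r₁ = 152 = a·0 + b·1 (s = 0, t = 1); each new remainder r_{k+1} = r_{k-1} − q_k·r_k inherits s_{k+1} = s_{k-1} − q_k·s_k, t_{k+1} = t_{k-1} − q_k·t_k, so r_k = a·s_k + b·t_k at every step:
  q = 2: r = 129, s = 1 − 2·0 = 1, t = 0 − 2·1 = -2  (check: 433·1 + 152·(-2) = 129)
  q = 1: r = 23, s = 0 − 1·1 = -1, t = 1 − 1·(-2) = 3  (check: 433·(-1) + 152·3 = 23)
  q = 5: r = 14, s = 1 − 5·(-1) = 6, t = -2 − 5·3 = -17  (check: 433·6 + 152·(-17) = 14)
  q = 1: r = 9, s = -1 − 1·6 = -7, t = 3 − 1·(-17) = 20  (check: 433·(-7) + 152·20 = 9)
  q = 1: r = 5, s = 6 − 1·(-7) = 13, t = -17 − 1·20 = -37  (check: 433·13 + 152·(-37) = 5)
  q = 1: r = 4, s = -7 − 1·13 = -20, t = 20 − 1·(-37) = 57  (check: 433·(-20) + 152·57 = 4)
  q = 1: r = 1, s = 13 − 1·(-20) = 33, t = -37 − 1·57 = -94  (check: 433·33 + 152·(-94) = 1)
The row with r = 1 (the gcd) gives the Bezout coefficients s = 33, t = -94.
Result: 433 · (33) + 152 · (-94) = 1.

gcd(433, 152) = 1; s = 33, t = -94 (check: 433·33 + 152·(-94) = 1).
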